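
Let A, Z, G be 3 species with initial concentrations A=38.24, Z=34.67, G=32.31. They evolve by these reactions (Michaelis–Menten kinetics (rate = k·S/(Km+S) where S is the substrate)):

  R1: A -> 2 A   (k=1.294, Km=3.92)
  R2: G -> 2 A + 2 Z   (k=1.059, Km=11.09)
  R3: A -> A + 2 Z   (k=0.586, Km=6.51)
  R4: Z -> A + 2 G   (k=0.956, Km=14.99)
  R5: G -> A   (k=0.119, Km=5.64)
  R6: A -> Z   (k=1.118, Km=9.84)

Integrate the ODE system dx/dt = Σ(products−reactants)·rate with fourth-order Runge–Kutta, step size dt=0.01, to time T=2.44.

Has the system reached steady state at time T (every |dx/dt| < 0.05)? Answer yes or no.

Steady state at T: no

RK4 with dt=0.01: 244 steps to T=2.44. Trajectory (selected grid times):
t=0.00: A=38.24 Z=34.67 G=32.31
t=0.27: A=38.95 Z=35.43 G=32.43
t=0.54: A=39.66 Z=36.18 G=32.55
t=0.81: A=40.38 Z=36.94 G=32.68
t=1.08: A=41.09 Z=37.70 G=32.81
t=1.36: A=41.83 Z=38.49 G=32.94
t=1.63: A=42.55 Z=39.25 G=33.07
t=1.90: A=43.27 Z=40.01 G=33.21
t=2.17: A=43.99 Z=40.77 G=33.34
t=2.44: A=44.71 Z=41.54 G=33.48
Rates at T: R1=1.1897, R2=0.7955, R3=0.5115, R4=0.7025, R5=0.1018, R6=0.9163
dx/dt at T (Σ net stoichiometry × rate): A=+2.6686, Z=+2.8278, G=+0.5076
Largest |dx/dt| is |+2.8278| (Z) ≥ 0.05 → not steady.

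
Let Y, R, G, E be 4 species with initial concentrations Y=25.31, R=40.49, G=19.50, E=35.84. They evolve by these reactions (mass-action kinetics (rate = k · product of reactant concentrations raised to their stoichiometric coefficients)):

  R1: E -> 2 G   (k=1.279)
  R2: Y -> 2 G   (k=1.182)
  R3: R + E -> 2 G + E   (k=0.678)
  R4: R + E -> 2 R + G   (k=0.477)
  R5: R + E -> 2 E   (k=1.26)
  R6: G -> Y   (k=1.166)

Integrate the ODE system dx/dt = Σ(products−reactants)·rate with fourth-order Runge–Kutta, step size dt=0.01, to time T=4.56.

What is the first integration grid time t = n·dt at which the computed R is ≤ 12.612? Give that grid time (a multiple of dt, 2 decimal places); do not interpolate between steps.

Threshold first reached at t = 0.02

RK4 with dt=0.01: 456 steps to T=4.56. Trajectory (selected grid times):
t=0.00: Y=25.31 R=40.49 G=19.50 E=35.84
t=0.01: Y=25.39 R=22.34 G=43.54 E=45.05
t=0.02: Y=25.69 R=11.09 G=58.88 E=50.46
t=0.51: Y=57.17 R=0.00 G=117.35 E=30.19
t=1.01: Y=92.32 R=0.00 G=154.86 E=15.93
t=1.52: Y=130.21 R=0.00 G=199.13 E=8.30
t=2.03: Y=173.41 R=0.00 G=255.03 E=4.32
t=2.53: Y=224.58 R=0.00 G=325.03 E=2.28
t=3.04: Y=289.66 R=0.00 G=416.38 E=1.19
t=3.55: Y=372.17 R=0.00 G=533.49 E=0.62
t=4.05: Y=475.10 R=0.00 G=680.29 E=0.33
t=4.56: Y=609.09 R=0.00 G=871.74 E=0.17
R(0.01)=22.337 > 12.612 but R(0.02)=11.091 ≤ 12.612, so the first grid time is t=0.02.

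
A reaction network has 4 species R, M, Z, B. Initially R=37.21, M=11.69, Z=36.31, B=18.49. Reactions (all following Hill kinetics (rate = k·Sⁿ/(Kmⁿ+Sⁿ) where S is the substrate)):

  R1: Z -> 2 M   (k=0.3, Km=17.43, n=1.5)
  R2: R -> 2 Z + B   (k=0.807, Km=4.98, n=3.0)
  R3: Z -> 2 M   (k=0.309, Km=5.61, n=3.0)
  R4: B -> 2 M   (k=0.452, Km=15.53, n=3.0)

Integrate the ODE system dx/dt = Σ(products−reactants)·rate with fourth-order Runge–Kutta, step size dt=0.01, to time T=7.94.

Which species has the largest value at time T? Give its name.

RK4 with dt=0.01: 794 steps to T=7.94. Trajectory (selected grid times):
t=0.00: R=37.21 M=11.69 Z=36.31 B=18.49
t=0.88: R=36.50 M=13.14 Z=37.26 B=18.95
t=1.76: R=35.79 M=14.60 Z=38.20 B=19.39
t=2.65: R=35.08 M=16.10 Z=39.15 B=19.84
t=3.53: R=34.37 M=17.59 Z=40.10 B=20.28
t=4.41: R=33.66 M=19.10 Z=41.03 B=20.71
t=5.29: R=32.95 M=20.62 Z=41.97 B=21.13
t=6.18: R=32.24 M=22.17 Z=42.92 B=21.56
t=7.06: R=31.53 M=23.72 Z=43.85 B=21.97
t=7.94: R=30.82 M=25.28 Z=44.78 B=22.39
At T=7.94: R=30.82 M=25.28 Z=44.78 B=22.39; the largest is Z.

Dominant species at T: Z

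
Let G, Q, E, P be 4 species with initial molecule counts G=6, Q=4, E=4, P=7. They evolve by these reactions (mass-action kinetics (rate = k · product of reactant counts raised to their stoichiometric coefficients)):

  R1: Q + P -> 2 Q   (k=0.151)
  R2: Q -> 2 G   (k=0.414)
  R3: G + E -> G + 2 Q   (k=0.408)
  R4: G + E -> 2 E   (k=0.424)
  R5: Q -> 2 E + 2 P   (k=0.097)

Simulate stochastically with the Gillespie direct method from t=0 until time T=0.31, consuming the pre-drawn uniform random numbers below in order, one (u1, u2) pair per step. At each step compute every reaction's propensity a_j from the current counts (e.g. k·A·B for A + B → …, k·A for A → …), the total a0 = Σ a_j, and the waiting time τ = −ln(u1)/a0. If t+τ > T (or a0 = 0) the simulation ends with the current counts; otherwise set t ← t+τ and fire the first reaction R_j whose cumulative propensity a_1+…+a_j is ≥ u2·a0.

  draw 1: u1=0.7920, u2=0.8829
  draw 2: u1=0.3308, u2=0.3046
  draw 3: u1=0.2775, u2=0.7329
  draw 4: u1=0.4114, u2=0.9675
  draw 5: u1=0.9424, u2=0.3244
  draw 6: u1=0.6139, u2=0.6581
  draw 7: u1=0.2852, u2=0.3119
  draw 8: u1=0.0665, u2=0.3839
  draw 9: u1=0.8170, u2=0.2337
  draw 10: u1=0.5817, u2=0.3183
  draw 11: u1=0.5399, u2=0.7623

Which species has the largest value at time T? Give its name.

t=0.000: G=6 Q=4 E=4 P=7
Draw 1: a1=4.228, a2=1.656, a3=9.792, a4=10.176, a5=0.388, a0=26.240; τ=−ln(0.7920)/26.240=0.009 → t=0.009; u2·a0=0.8829·26.240=23.167; a1+…+a3=15.676 < 23.167 ≤ a1+…+a4=25.852 → R4 fires; G=5 Q=4 E=5 P=7
Draw 2: a1=4.228, a2=1.656, a3=10.200, a4=10.600, a5=0.388, a0=27.072; τ=−ln(0.3308)/27.072=0.041 → t=0.050; u2·a0=0.3046·27.072=8.246; a1+a2=5.884 < 8.246 ≤ a1+…+a3=16.084 → R3 fires; G=5 Q=6 E=4 P=7
Draw 3: a1=6.342, a2=2.484, a3=8.160, a4=8.480, a5=0.582, a0=26.048; τ=−ln(0.2775)/26.048=0.049 → t=0.099; u2·a0=0.7329·26.048=19.091; a1+…+a3=16.986 < 19.091 ≤ a1+…+a4=25.466 → R4 fires; G=4 Q=6 E=5 P=7
Draw 4: a1=6.342, a2=2.484, a3=8.160, a4=8.480, a5=0.582, a0=26.048; τ=−ln(0.4114)/26.048=0.034 → t=0.133; u2·a0=0.9675·26.048=25.201; a1+…+a3=16.986 < 25.201 ≤ a1+…+a4=25.466 → R4 fires; G=3 Q=6 E=6 P=7
Draw 5: a1=6.342, a2=2.484, a3=7.344, a4=7.632, a5=0.582, a0=24.384; τ=−ln(0.9424)/24.384=0.002 → t=0.135; u2·a0=0.3244·24.384=7.910; a1=6.342 < 7.910 ≤ a1+a2=8.826 → R2 fires; G=5 Q=5 E=6 P=7
Draw 6: a1=5.285, a2=2.070, a3=12.240, a4=12.720, a5=0.485, a0=32.800; τ=−ln(0.6139)/32.800=0.015 → t=0.150; u2·a0=0.6581·32.800=21.586; a1+…+a3=19.595 < 21.586 ≤ a1+…+a4=32.315 → R4 fires; G=4 Q=5 E=7 P=7
Draw 7: a1=5.285, a2=2.070, a3=11.424, a4=11.872, a5=0.485, a0=31.136; τ=−ln(0.2852)/31.136=0.040 → t=0.191; u2·a0=0.3119·31.136=9.711; a1+a2=7.355 < 9.711 ≤ a1+…+a3=18.779 → R3 fires; G=4 Q=7 E=6 P=7
Draw 8: a1=7.399, a2=2.898, a3=9.792, a4=10.176, a5=0.679, a0=30.944; τ=−ln(0.0665)/30.944=0.088 → t=0.278; u2·a0=0.3839·30.944=11.879; a1+a2=10.297 < 11.879 ≤ a1+…+a3=20.089 → R3 fires; G=4 Q=9 E=5 P=7
Draw 9: a1=9.513, a2=3.726, a3=8.160, a4=8.480, a5=0.873, a0=30.752; τ=−ln(0.8170)/30.752=0.007 → t=0.285; u2·a0=0.2337·30.752=7.187 ≤ a1=9.513 → R1 fires; G=4 Q=10 E=5 P=6
Draw 10: a1=9.060, a2=4.140, a3=8.160, a4=8.480, a5=0.970, a0=30.810; τ=−ln(0.5817)/30.810=0.018 → t=0.302; u2·a0=0.3183·30.810=9.807; a1=9.060 < 9.807 ≤ a1+a2=13.200 → R2 fires; G=6 Q=9 E=5 P=6
Draw 11: a1=8.154, a2=3.726, a3=12.240, a4=12.720, a5=0.873, a0=37.713; τ=−ln(0.5399)/37.713=0.016 → t=0.319 > T=0.31: stop.
At T=0.31: G=6 Q=9 E=5 P=6; the largest is Q.

Dominant species at T: Q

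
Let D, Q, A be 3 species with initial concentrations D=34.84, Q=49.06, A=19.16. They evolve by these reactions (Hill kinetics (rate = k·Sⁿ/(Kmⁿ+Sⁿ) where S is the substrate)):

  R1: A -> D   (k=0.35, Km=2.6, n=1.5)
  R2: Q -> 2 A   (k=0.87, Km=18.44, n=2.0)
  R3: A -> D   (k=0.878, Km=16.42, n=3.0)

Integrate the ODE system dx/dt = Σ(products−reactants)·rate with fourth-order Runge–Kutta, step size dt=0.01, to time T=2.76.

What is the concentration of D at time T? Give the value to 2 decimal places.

RK4 with dt=0.01: 276 steps to T=2.76. Trajectory (selected grid times):
t=0.00: D=34.84 Q=49.06 A=19.16
t=0.31: D=35.11 Q=48.82 A=19.36
t=0.61: D=35.38 Q=48.60 A=19.55
t=0.92: D=35.65 Q=48.36 A=19.75
t=1.23: D=35.93 Q=48.12 A=19.94
t=1.53: D=36.20 Q=47.90 A=20.13
t=1.84: D=36.48 Q=47.66 A=20.32
t=2.15: D=36.76 Q=47.43 A=20.50
t=2.45: D=37.04 Q=47.20 A=20.68
t=2.76: D=37.32 Q=46.97 A=20.86
Read off D at T=2.76: 37.32

D at T = 37.32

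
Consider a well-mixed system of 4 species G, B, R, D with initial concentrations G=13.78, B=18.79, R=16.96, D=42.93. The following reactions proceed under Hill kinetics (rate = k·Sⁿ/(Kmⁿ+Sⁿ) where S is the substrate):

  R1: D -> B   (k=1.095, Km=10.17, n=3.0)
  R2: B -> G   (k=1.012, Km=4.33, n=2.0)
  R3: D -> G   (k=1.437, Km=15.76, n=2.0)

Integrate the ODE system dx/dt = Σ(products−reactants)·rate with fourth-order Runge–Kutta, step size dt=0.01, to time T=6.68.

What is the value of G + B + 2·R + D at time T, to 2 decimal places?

Check how each reaction changes W = G + B + 2·R + D (weight of products minus weight of reactants):
R1: D -> B: (1·1) − (1·1) = 1 − 1 = 0
R2: B -> G: (1·1) − (1·1) = 1 − 1 = 0
R3: D -> G: (1·1) − (1·1) = 1 − 1 = 0
Every reaction leaves W unchanged, so W is conserved and no simulation is needed: W(T) = W(0) = 13.78 + 18.79 + 2·16.96 + 42.93 = 109.42

Value at T = 109.42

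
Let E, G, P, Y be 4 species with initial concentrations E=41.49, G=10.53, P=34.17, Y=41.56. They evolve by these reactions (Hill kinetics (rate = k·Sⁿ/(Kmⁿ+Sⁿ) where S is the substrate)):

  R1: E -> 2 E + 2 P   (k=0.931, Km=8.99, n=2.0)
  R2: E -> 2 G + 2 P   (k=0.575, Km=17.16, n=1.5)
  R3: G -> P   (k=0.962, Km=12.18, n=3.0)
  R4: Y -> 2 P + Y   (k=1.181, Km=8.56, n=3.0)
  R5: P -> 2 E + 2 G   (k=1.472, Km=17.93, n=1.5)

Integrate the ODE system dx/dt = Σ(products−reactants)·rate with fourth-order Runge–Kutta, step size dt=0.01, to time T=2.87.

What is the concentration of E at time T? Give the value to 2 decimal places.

RK4 with dt=0.01: 287 steps to T=2.87. Trajectory (selected grid times):
t=0.00: E=41.49 G=10.53 P=34.17 Y=41.56
t=0.32: E=42.32 G=11.38 P=35.57 Y=41.56
t=0.64: E=43.15 G=12.23 P=36.98 Y=41.56
t=0.96: E=44.00 G=13.07 P=38.40 Y=41.56
t=1.28: E=44.86 G=13.91 P=39.84 Y=41.56
t=1.59: E=45.70 G=14.72 P=41.24 Y=41.56
t=1.91: E=46.57 G=15.55 P=42.70 Y=41.56
t=2.23: E=47.45 G=16.38 P=44.16 Y=41.56
t=2.55: E=48.34 G=17.22 P=45.64 Y=41.56
t=2.87: E=49.24 G=18.05 P=47.12 Y=41.56
Read off E at T=2.87: 49.24

E at T = 49.24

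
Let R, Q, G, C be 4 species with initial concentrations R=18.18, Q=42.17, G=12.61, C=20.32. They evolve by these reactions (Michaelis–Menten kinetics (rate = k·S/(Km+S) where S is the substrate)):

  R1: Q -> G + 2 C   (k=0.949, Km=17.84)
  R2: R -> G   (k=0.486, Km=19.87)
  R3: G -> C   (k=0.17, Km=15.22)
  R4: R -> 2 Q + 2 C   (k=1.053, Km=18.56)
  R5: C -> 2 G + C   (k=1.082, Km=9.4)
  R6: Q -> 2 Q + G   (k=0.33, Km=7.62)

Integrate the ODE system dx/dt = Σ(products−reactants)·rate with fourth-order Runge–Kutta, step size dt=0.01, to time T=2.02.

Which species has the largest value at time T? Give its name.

Dominant species at T: Q

RK4 with dt=0.01: 202 steps to T=2.02. Trajectory (selected grid times):
t=0.00: R=18.18 Q=42.17 G=12.61 C=20.32
t=0.22: R=18.01 Q=42.31 G=13.18 C=20.86
t=0.45: R=17.84 Q=42.46 G=13.78 C=21.42
t=0.67: R=17.68 Q=42.60 G=14.35 C=21.96
t=0.90: R=17.51 Q=42.75 G=14.95 C=22.52
t=1.12: R=17.35 Q=42.89 G=15.53 C=23.06
t=1.35: R=17.18 Q=43.03 G=16.13 C=23.62
t=1.57: R=17.02 Q=43.17 G=16.71 C=24.16
t=1.80: R=16.85 Q=43.31 G=17.32 C=24.72
t=2.02: R=16.69 Q=43.44 G=17.91 C=25.26
At T=2.02: R=16.69 Q=43.44 G=17.91 C=25.26; the largest is Q.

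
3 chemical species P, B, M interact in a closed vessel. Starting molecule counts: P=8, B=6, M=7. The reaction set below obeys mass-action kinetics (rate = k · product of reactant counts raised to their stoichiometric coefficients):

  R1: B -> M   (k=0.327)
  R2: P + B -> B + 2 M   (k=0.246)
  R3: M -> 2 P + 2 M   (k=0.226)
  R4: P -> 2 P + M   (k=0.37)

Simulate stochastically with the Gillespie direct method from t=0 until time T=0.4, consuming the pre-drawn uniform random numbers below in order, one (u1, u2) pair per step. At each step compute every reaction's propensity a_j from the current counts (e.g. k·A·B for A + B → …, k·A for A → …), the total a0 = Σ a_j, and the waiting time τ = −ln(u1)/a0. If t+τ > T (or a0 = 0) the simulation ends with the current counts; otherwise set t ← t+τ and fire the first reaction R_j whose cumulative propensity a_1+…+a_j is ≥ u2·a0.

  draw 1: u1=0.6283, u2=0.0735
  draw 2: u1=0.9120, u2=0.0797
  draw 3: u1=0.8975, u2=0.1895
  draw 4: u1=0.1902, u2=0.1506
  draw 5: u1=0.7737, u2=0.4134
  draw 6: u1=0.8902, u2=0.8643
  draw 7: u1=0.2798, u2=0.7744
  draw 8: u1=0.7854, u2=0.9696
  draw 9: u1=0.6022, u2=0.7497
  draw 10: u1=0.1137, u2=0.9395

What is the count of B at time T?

t=0.000: P=8 B=6 M=7
Draw 1: a1=1.962, a2=11.808, a3=1.582, a4=2.960, a0=18.312; τ=−ln(0.6283)/18.312=0.025 → t=0.025; u2·a0=0.0735·18.312=1.346 ≤ a1=1.962 → R1 fires; P=8 B=5 M=8
Draw 2: a1=1.635, a2=9.840, a3=1.808, a4=2.960, a0=16.243; τ=−ln(0.9120)/16.243=0.006 → t=0.031; u2·a0=0.0797·16.243=1.295 ≤ a1=1.635 → R1 fires; P=8 B=4 M=9
Draw 3: a1=1.308, a2=7.872, a3=2.034, a4=2.960, a0=14.174; τ=−ln(0.8975)/14.174=0.008 → t=0.039; u2·a0=0.1895·14.174=2.686; a1=1.308 < 2.686 ≤ a1+a2=9.180 → R2 fires; P=7 B=4 M=11
Draw 4: a1=1.308, a2=6.888, a3=2.486, a4=2.590, a0=13.272; τ=−ln(0.1902)/13.272=0.125 → t=0.164; u2·a0=0.1506·13.272=1.999; a1=1.308 < 1.999 ≤ a1+a2=8.196 → R2 fires; P=6 B=4 M=13
Draw 5: a1=1.308, a2=5.904, a3=2.938, a4=2.220, a0=12.370; τ=−ln(0.7737)/12.370=0.021 → t=0.184; u2·a0=0.4134·12.370=5.114; a1=1.308 < 5.114 ≤ a1+a2=7.212 → R2 fires; P=5 B=4 M=15
Draw 6: a1=1.308, a2=4.920, a3=3.390, a4=1.850, a0=11.468; τ=−ln(0.8902)/11.468=0.010 → t=0.195; u2·a0=0.8643·11.468=9.912; a1+…+a3=9.618 < 9.912 ≤ a1+…+a4=11.468 → R4 fires; P=6 B=4 M=16
Draw 7: a1=1.308, a2=5.904, a3=3.616, a4=2.220, a0=13.048; τ=−ln(0.2798)/13.048=0.098 → t=0.292; u2·a0=0.7744·13.048=10.104; a1+a2=7.212 < 10.104 ≤ a1+…+a3=10.828 → R3 fires; P=8 B=4 M=17
Draw 8: a1=1.308, a2=7.872, a3=3.842, a4=2.960, a0=15.982; τ=−ln(0.7854)/15.982=0.015 → t=0.307; u2·a0=0.9696·15.982=15.496; a1+…+a3=13.022 < 15.496 ≤ a1+…+a4=15.982 → R4 fires; P=9 B=4 M=18
Draw 9: a1=1.308, a2=8.856, a3=4.068, a4=3.330, a0=17.562; τ=−ln(0.6022)/17.562=0.029 → t=0.336; u2·a0=0.7497·17.562=13.166; a1+a2=10.164 < 13.166 ≤ a1+…+a3=14.232 → R3 fires; P=11 B=4 M=19
Draw 10: a1=1.308, a2=10.824, a3=4.294, a4=4.070, a0=20.496; τ=−ln(0.1137)/20.496=0.106 → t=0.442 > T=0.4: stop.
Read off B at T=0.4: 4

B at T = 4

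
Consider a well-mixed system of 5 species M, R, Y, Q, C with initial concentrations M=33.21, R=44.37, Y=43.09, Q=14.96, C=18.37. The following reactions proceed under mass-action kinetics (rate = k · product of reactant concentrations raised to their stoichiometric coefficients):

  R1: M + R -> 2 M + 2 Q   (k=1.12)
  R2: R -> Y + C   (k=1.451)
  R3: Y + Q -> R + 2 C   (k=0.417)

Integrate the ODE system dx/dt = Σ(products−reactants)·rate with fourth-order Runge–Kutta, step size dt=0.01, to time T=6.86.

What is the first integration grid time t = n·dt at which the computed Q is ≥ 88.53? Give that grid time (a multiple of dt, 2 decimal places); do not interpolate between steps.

Threshold first reached at t = 0.03

RK4 with dt=0.01: 686 steps to T=6.86. Trajectory (selected grid times):
t=0.00: M=33.21 R=44.37 Y=43.09 Q=14.96 C=18.37
t=0.02: M=68.09 R=22.04 Y=30.54 Q=71.23 C=46.26
t=0.03: M=83.66 R=15.16 Y=21.85 Q=93.42 C=64.45
t=0.76: M=120.67 R=0.00 Y=0.00 Q=145.12 C=109.57
t=1.52: M=120.67 R=0.00 Y=0.00 Q=145.12 C=109.57
t=2.29: M=120.67 R=0.00 Y=0.00 Q=145.12 C=109.57
t=3.05: M=120.67 R=0.00 Y=0.00 Q=145.12 C=109.57
t=3.81: M=120.67 R=0.00 Y=0.00 Q=145.12 C=109.57
t=4.57: M=120.67 R=0.00 Y=0.00 Q=145.12 C=109.57
t=5.34: M=120.67 R=0.00 Y=0.00 Q=145.12 C=109.57
t=6.10: M=120.67 R=0.00 Y=0.00 Q=145.12 C=109.57
t=6.86: M=120.67 R=0.00 Y=0.00 Q=145.12 C=109.57
Q(0.02)=71.234 < 88.53 but Q(0.03)=93.418 ≥ 88.53, so the first grid time is t=0.03.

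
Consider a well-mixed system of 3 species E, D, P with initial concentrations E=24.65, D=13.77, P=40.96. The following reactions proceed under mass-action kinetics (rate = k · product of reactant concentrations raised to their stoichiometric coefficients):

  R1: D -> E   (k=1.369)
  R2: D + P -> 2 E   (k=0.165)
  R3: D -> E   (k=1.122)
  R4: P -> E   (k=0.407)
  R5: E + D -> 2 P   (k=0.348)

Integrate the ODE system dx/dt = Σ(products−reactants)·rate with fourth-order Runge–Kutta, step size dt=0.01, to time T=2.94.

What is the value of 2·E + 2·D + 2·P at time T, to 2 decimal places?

Value at T = 158.76

Check how each reaction changes W = 2·E + 2·D + 2·P (weight of products minus weight of reactants):
R1: D -> E: (2·1) − (2·1) = 2 − 2 = 0
R2: D + P -> 2 E: (2·2) − (2·1 + 2·1) = 4 − 4 = 0
R3: D -> E: (2·1) − (2·1) = 2 − 2 = 0
R4: P -> E: (2·1) − (2·1) = 2 − 2 = 0
R5: E + D -> 2 P: (2·2) − (2·1 + 2·1) = 4 − 4 = 0
Every reaction leaves W unchanged, so W is conserved and no simulation is needed: W(T) = W(0) = 2·24.65 + 2·13.77 + 2·40.96 = 158.76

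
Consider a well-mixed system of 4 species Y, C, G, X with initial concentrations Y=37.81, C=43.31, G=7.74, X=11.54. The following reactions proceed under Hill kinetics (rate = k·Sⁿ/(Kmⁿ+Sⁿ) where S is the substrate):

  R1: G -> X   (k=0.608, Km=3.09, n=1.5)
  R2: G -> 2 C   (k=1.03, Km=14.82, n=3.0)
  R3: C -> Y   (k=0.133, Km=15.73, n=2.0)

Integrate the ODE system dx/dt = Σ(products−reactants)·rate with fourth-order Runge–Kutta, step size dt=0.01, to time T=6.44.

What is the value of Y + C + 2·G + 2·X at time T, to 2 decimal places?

Check how each reaction changes W = Y + C + 2·G + 2·X (weight of products minus weight of reactants):
R1: G -> X: (2·1) − (2·1) = 2 − 2 = 0
R2: G -> 2 C: (1·2) − (2·1) = 2 − 2 = 0
R3: C -> Y: (1·1) − (1·1) = 1 − 1 = 0
Every reaction leaves W unchanged, so W is conserved and no simulation is needed: W(T) = W(0) = 37.81 + 43.31 + 2·7.74 + 2·11.54 = 119.68

Value at T = 119.68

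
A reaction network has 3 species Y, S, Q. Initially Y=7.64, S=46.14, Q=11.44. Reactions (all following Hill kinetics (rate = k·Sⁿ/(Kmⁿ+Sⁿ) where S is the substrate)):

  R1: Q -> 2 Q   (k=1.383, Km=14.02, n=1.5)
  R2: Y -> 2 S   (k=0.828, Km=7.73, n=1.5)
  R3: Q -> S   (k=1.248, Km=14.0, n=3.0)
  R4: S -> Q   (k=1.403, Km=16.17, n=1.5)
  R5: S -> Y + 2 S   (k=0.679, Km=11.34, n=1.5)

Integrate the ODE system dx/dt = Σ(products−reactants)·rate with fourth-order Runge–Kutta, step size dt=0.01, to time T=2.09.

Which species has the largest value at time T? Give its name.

RK4 with dt=0.01: 209 steps to T=2.09. Trajectory (selected grid times):
t=0.00: Y=7.64 S=46.14 Q=11.44
t=0.23: Y=7.68 S=46.30 Q=11.74
t=0.46: Y=7.73 S=46.48 Q=12.04
t=0.70: Y=7.77 S=46.66 Q=12.35
t=0.93: Y=7.82 S=46.84 Q=12.64
t=1.16: Y=7.86 S=47.03 Q=12.93
t=1.39: Y=7.90 S=47.22 Q=13.22
t=1.63: Y=7.95 S=47.43 Q=13.53
t=1.86: Y=7.99 S=47.63 Q=13.81
t=2.09: Y=8.03 S=47.84 Q=14.10
At T=2.09: Y=8.03 S=47.84 Q=14.10; the largest is S.

Dominant species at T: S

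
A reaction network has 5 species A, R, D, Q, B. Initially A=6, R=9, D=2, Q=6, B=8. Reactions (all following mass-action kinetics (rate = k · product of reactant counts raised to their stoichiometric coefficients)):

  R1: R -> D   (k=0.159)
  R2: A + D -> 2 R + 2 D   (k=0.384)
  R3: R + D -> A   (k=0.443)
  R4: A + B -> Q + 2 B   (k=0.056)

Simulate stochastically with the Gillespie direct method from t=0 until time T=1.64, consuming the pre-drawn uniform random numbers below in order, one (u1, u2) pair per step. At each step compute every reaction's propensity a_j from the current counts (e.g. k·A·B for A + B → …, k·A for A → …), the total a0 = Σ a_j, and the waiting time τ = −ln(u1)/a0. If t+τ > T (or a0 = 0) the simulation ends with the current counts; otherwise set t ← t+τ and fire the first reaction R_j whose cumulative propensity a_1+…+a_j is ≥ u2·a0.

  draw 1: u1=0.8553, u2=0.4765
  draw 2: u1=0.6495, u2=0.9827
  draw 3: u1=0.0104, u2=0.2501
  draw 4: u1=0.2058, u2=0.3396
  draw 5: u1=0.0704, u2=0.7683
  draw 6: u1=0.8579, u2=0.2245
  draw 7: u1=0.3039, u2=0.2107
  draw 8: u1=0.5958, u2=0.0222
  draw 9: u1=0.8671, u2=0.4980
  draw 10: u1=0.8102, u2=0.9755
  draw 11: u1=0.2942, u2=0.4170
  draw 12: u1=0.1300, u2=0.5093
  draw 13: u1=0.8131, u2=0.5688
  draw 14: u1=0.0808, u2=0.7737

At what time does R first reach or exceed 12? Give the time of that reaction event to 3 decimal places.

Threshold first reached at t = 0.927

t=0.000: A=6 R=9 D=2 Q=6 B=8
Draw 1: a1=1.431, a2=4.608, a3=7.974, a4=2.688, a0=16.701; τ=−ln(0.8553)/16.701=0.009 → t=0.009; u2·a0=0.4765·16.701=7.958; a1+a2=6.039 < 7.958 ≤ a1+…+a3=14.013 → R3 fires; A=7 R=8 D=1 Q=6 B=8
Draw 2: a1=1.272, a2=2.688, a3=3.544, a4=3.136, a0=10.640; τ=−ln(0.6495)/10.640=0.041 → t=0.050; u2·a0=0.9827·10.640=10.456; a1+…+a3=7.504 < 10.456 ≤ a1+…+a4=10.640 → R4 fires; A=6 R=8 D=1 Q=7 B=9
Draw 3: a1=1.272, a2=2.304, a3=3.544, a4=3.024, a0=10.144; τ=−ln(0.0104)/10.144=0.450 → t=0.500; u2·a0=0.2501·10.144=2.537; a1=1.272 < 2.537 ≤ a1+a2=3.576 → R2 fires; A=5 R=10 D=2 Q=7 B=9
Draw 4: a1=1.590, a2=3.840, a3=8.860, a4=2.520, a0=16.810; τ=−ln(0.2058)/16.810=0.094 → t=0.594; u2·a0=0.3396·16.810=5.709; a1+a2=5.430 < 5.709 ≤ a1+…+a3=14.290 → R3 fires; A=6 R=9 D=1 Q=7 B=9
Draw 5: a1=1.431, a2=2.304, a3=3.987, a4=3.024, a0=10.746; τ=−ln(0.0704)/10.746=0.247 → t=0.841; u2·a0=0.7683·10.746=8.256; a1+…+a3=7.722 < 8.256 ≤ a1+…+a4=10.746 → R4 fires; A=5 R=9 D=1 Q=8 B=10
Draw 6: a1=1.431, a2=1.920, a3=3.987, a4=2.800, a0=10.138; τ=−ln(0.8579)/10.138=0.015 → t=0.856; u2·a0=0.2245·10.138=2.276; a1=1.431 < 2.276 ≤ a1+a2=3.351 → R2 fires; A=4 R=11 D=2 Q=8 B=10
Draw 7: a1=1.749, a2=3.072, a3=9.746, a4=2.240, a0=16.807; τ=−ln(0.3039)/16.807=0.071 → t=0.927; u2·a0=0.2107·16.807=3.541; a1=1.749 < 3.541 ≤ a1+a2=4.821 → R2 fires; A=3 R=13 D=3 Q=8 B=10
Draw 8: a1=2.067, a2=3.456, a3=17.277, a4=1.680, a0=24.480; τ=−ln(0.5958)/24.480=0.021 → t=0.948; u2·a0=0.0222·24.480=0.543 ≤ a1=2.067 → R1 fires; A=3 R=12 D=4 Q=8 B=10
Draw 9: a1=1.908, a2=4.608, a3=21.264, a4=1.680, a0=29.460; τ=−ln(0.8671)/29.460=0.005 → t=0.953; u2·a0=0.4980·29.460=14.671; a1+a2=6.516 < 14.671 ≤ a1+…+a3=27.780 → R3 fires; A=4 R=11 D=3 Q=8 B=10
Draw 10: a1=1.749, a2=4.608, a3=14.619, a4=2.240, a0=23.216; τ=−ln(0.8102)/23.216=0.009 → t=0.962; u2·a0=0.9755·23.216=22.647; a1+…+a3=20.976 < 22.647 ≤ a1+…+a4=23.216 → R4 fires; A=3 R=11 D=3 Q=9 B=11
Draw 11: a1=1.749, a2=3.456, a3=14.619, a4=1.848, a0=21.672; τ=−ln(0.2942)/21.672=0.056 → t=1.019; u2·a0=0.4170·21.672=9.037; a1+a2=5.205 < 9.037 ≤ a1+…+a3=19.824 → R3 fires; A=4 R=10 D=2 Q=9 B=11
Draw 12: a1=1.590, a2=3.072, a3=8.860, a4=2.464, a0=15.986; τ=−ln(0.1300)/15.986=0.128 → t=1.146; u2·a0=0.5093·15.986=8.142; a1+a2=4.662 < 8.142 ≤ a1+…+a3=13.522 → R3 fires; A=5 R=9 D=1 Q=9 B=11
Draw 13: a1=1.431, a2=1.920, a3=3.987, a4=3.080, a0=10.418; τ=−ln(0.8131)/10.418=0.020 → t=1.166; u2·a0=0.5688·10.418=5.926; a1+a2=3.351 < 5.926 ≤ a1+…+a3=7.338 → R3 fires; A=6 R=8 D=0 Q=9 B=11
Draw 14: a1=1.272, a2=0.000, a3=0.000, a4=3.696, a0=4.968; τ=−ln(0.0808)/4.968=0.506 → t=1.672 > T=1.64: stop.
R first becomes ≥ 12 when it reaches 13 at the event at t=0.927.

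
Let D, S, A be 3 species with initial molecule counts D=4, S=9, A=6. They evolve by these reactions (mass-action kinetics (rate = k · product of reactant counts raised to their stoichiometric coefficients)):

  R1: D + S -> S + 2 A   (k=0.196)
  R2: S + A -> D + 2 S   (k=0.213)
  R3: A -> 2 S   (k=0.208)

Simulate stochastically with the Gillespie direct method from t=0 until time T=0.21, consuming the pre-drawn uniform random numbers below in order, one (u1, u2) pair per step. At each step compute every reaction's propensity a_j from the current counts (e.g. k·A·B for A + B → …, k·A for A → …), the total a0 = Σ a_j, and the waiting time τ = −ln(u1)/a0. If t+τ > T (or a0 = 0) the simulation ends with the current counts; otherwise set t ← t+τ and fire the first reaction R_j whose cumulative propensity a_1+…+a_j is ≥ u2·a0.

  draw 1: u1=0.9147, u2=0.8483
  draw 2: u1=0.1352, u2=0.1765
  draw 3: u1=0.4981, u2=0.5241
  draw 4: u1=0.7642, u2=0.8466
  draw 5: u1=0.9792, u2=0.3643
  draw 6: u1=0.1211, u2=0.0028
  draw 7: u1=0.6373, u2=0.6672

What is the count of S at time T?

S at T = 12

t=0.000: D=4 S=9 A=6
Draw 1: a1=7.056, a2=11.502, a3=1.248, a0=19.806; τ=−ln(0.9147)/19.806=0.005 → t=0.005; u2·a0=0.8483·19.806=16.801; a1=7.056 < 16.801 ≤ a1+a2=18.558 → R2 fires; D=5 S=10 A=5
Draw 2: a1=9.800, a2=10.650, a3=1.040, a0=21.490; τ=−ln(0.1352)/21.490=0.093 → t=0.098; u2·a0=0.1765·21.490=3.793 ≤ a1=9.800 → R1 fires; D=4 S=10 A=7
Draw 3: a1=7.840, a2=14.910, a3=1.456, a0=24.206; τ=−ln(0.4981)/24.206=0.029 → t=0.126; u2·a0=0.5241·24.206=12.686; a1=7.840 < 12.686 ≤ a1+a2=22.750 → R2 fires; D=5 S=11 A=6
Draw 4: a1=10.780, a2=14.058, a3=1.248, a0=26.086; τ=−ln(0.7642)/26.086=0.010 → t=0.137; u2·a0=0.8466·26.086=22.084; a1=10.780 < 22.084 ≤ a1+a2=24.838 → R2 fires; D=6 S=12 A=5
Draw 5: a1=14.112, a2=12.780, a3=1.040, a0=27.932; τ=−ln(0.9792)/27.932=0.001 → t=0.137; u2·a0=0.3643·27.932=10.176 ≤ a1=14.112 → R1 fires; D=5 S=12 A=7
Draw 6: a1=11.760, a2=17.892, a3=1.456, a0=31.108; τ=−ln(0.1211)/31.108=0.068 → t=0.205; u2·a0=0.0028·31.108=0.087 ≤ a1=11.760 → R1 fires; D=4 S=12 A=9
Draw 7: a1=9.408, a2=23.004, a3=1.872, a0=34.284; τ=−ln(0.6373)/34.284=0.013 → t=0.218 > T=0.21: stop.
Read off S at T=0.21: 12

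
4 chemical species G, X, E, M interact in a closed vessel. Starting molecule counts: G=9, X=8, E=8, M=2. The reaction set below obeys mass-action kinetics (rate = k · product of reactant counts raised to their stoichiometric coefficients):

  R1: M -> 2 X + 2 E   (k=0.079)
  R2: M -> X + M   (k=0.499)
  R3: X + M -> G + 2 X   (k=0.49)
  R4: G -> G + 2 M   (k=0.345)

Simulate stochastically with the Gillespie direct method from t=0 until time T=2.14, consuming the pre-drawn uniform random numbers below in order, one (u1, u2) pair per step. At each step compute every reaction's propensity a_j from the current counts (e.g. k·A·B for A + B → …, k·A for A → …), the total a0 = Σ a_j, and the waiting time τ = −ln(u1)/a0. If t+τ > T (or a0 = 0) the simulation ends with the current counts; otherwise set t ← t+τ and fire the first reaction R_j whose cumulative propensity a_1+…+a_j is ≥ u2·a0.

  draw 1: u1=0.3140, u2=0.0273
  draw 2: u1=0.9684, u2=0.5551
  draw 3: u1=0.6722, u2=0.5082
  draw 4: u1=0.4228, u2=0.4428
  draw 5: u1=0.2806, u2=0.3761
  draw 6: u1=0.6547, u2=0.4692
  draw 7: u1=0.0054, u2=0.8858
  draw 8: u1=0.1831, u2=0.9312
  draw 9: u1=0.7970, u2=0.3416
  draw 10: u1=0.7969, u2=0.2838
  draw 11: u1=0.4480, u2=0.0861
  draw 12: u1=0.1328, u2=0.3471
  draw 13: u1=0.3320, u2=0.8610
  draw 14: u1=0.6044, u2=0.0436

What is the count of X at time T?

X at T = 17

t=0.000: G=9 X=8 E=8 M=2
Draw 1: a1=0.158, a2=0.998, a3=7.840, a4=3.105, a0=12.101; τ=−ln(0.3140)/12.101=0.096 → t=0.096; u2·a0=0.0273·12.101=0.330; a1=0.158 < 0.330 ≤ a1+a2=1.156 → R2 fires; G=9 X=9 E=8 M=2
Draw 2: a1=0.158, a2=0.998, a3=8.820, a4=3.105, a0=13.081; τ=−ln(0.9684)/13.081=0.002 → t=0.098; u2·a0=0.5551·13.081=7.261; a1+a2=1.156 < 7.261 ≤ a1+…+a3=9.976 → R3 fires; G=10 X=10 E=8 M=1
Draw 3: a1=0.079, a2=0.499, a3=4.900, a4=3.450, a0=8.928; τ=−ln(0.6722)/8.928=0.044 → t=0.143; u2·a0=0.5082·8.928=4.537; a1+a2=0.578 < 4.537 ≤ a1+…+a3=5.478 → R3 fires; G=11 X=11 E=8 M=0
Draw 4: a1=0.000, a2=0.000, a3=0.000, a4=3.795, a0=3.795; τ=−ln(0.4228)/3.795=0.227 → t=0.370; u2·a0=0.4428·3.795=1.680; a1+…+a3=0.000 < 1.680 ≤ a1+…+a4=3.795 → R4 fires; G=11 X=11 E=8 M=2
Draw 5: a1=0.158, a2=0.998, a3=10.780, a4=3.795, a0=15.731; τ=−ln(0.2806)/15.731=0.081 → t=0.450; u2·a0=0.3761·15.731=5.916; a1+a2=1.156 < 5.916 ≤ a1+…+a3=11.936 → R3 fires; G=12 X=12 E=8 M=1
Draw 6: a1=0.079, a2=0.499, a3=5.880, a4=4.140, a0=10.598; τ=−ln(0.6547)/10.598=0.040 → t=0.490; u2·a0=0.4692·10.598=4.973; a1+a2=0.578 < 4.973 ≤ a1+…+a3=6.458 → R3 fires; G=13 X=13 E=8 M=0
Draw 7: a1=0.000, a2=0.000, a3=0.000, a4=4.485, a0=4.485; τ=−ln(0.0054)/4.485=1.164 → t=1.654; u2·a0=0.8858·4.485=3.973; a1+…+a3=0.000 < 3.973 ≤ a1+…+a4=4.485 → R4 fires; G=13 X=13 E=8 M=2
Draw 8: a1=0.158, a2=0.998, a3=12.740, a4=4.485, a0=18.381; τ=−ln(0.1831)/18.381=0.092 → t=1.747; u2·a0=0.9312·18.381=17.116; a1+…+a3=13.896 < 17.116 ≤ a1+…+a4=18.381 → R4 fires; G=13 X=13 E=8 M=4
Draw 9: a1=0.316, a2=1.996, a3=25.480, a4=4.485, a0=32.277; τ=−ln(0.7970)/32.277=0.007 → t=1.754; u2·a0=0.3416·32.277=11.026; a1+a2=2.312 < 11.026 ≤ a1+…+a3=27.792 → R3 fires; G=14 X=14 E=8 M=3
Draw 10: a1=0.237, a2=1.497, a3=20.580, a4=4.830, a0=27.144; τ=−ln(0.7969)/27.144=0.008 → t=1.762; u2·a0=0.2838·27.144=7.703; a1+a2=1.734 < 7.703 ≤ a1+…+a3=22.314 → R3 fires; G=15 X=15 E=8 M=2
Draw 11: a1=0.158, a2=0.998, a3=14.700, a4=5.175, a0=21.031; τ=−ln(0.4480)/21.031=0.038 → t=1.800; u2·a0=0.0861·21.031=1.811; a1+a2=1.156 < 1.811 ≤ a1+…+a3=15.856 → R3 fires; G=16 X=16 E=8 M=1
Draw 12: a1=0.079, a2=0.499, a3=7.840, a4=5.520, a0=13.938; τ=−ln(0.1328)/13.938=0.145 → t=1.945; u2·a0=0.3471·13.938=4.838; a1+a2=0.578 < 4.838 ≤ a1+…+a3=8.418 → R3 fires; G=17 X=17 E=8 M=0
Draw 13: a1=0.000, a2=0.000, a3=0.000, a4=5.865, a0=5.865; τ=−ln(0.3320)/5.865=0.188 → t=2.133; u2·a0=0.8610·5.865=5.050; a1+…+a3=0.000 < 5.050 ≤ a1+…+a4=5.865 → R4 fires; G=17 X=17 E=8 M=2
Draw 14: a1=0.158, a2=0.998, a3=16.660, a4=5.865, a0=23.681; τ=−ln(0.6044)/23.681=0.021 → t=2.154 > T=2.14: stop.
Read off X at T=2.14: 17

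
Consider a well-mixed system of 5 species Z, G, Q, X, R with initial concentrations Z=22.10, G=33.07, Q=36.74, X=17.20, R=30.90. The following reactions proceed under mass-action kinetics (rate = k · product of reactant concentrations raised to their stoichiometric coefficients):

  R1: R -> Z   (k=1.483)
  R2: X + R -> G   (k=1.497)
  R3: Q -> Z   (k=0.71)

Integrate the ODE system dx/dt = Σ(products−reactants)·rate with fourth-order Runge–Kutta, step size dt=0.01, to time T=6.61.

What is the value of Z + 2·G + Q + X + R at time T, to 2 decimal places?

Value at T = 173.08

Check how each reaction changes W = Z + 2·G + Q + X + R (weight of products minus weight of reactants):
R1: R -> Z: (1·1) − (1·1) = 1 − 1 = 0
R2: X + R -> G: (2·1) − (1·1 + 1·1) = 2 − 2 = 0
R3: Q -> Z: (1·1) − (1·1) = 1 − 1 = 0
Every reaction leaves W unchanged, so W is conserved and no simulation is needed: W(T) = W(0) = 22.10 + 2·33.07 + 36.74 + 17.20 + 30.90 = 173.08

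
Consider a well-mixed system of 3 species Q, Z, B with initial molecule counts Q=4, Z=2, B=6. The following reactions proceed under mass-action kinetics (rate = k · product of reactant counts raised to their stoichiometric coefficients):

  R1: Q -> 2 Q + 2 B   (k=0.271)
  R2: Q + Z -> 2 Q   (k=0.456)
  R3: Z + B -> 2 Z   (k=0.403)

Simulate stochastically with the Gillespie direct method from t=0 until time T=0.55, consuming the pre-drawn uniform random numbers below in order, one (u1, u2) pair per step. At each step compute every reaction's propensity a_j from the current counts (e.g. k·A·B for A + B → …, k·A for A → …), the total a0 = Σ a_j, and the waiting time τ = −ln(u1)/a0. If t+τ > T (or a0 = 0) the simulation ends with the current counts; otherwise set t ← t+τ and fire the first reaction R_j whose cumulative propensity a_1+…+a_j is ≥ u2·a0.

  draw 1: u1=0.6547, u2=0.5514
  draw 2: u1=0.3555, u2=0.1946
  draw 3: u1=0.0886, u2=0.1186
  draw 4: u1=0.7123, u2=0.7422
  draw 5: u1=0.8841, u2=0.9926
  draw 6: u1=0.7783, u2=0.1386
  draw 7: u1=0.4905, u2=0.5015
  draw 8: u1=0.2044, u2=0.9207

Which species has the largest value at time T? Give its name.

t=0.000: Q=4 Z=2 B=6
Draw 1: a1=1.084, a2=3.648, a3=4.836, a0=9.568; τ=−ln(0.6547)/9.568=0.044 → t=0.044; u2·a0=0.5514·9.568=5.276; a1+a2=4.732 < 5.276 ≤ a1+…+a3=9.568 → R3 fires; Q=4 Z=3 B=5
Draw 2: a1=1.084, a2=5.472, a3=6.045, a0=12.601; τ=−ln(0.3555)/12.601=0.082 → t=0.126; u2·a0=0.1946·12.601=2.452; a1=1.084 < 2.452 ≤ a1+a2=6.556 → R2 fires; Q=5 Z=2 B=5
Draw 3: a1=1.355, a2=4.560, a3=4.030, a0=9.945; τ=−ln(0.0886)/9.945=0.244 → t=0.370; u2·a0=0.1186·9.945=1.179 ≤ a1=1.355 → R1 fires; Q=6 Z=2 B=7
Draw 4: a1=1.626, a2=5.472, a3=5.642, a0=12.740; τ=−ln(0.7123)/12.740=0.027 → t=0.397; u2·a0=0.7422·12.740=9.456; a1+a2=7.098 < 9.456 ≤ a1+…+a3=12.740 → R3 fires; Q=6 Z=3 B=6
Draw 5: a1=1.626, a2=8.208, a3=7.254, a0=17.088; τ=−ln(0.8841)/17.088=0.007 → t=0.404; u2·a0=0.9926·17.088=16.962; a1+a2=9.834 < 16.962 ≤ a1+…+a3=17.088 → R3 fires; Q=6 Z=4 B=5
Draw 6: a1=1.626, a2=10.944, a3=8.060, a0=20.630; τ=−ln(0.7783)/20.630=0.012 → t=0.416; u2·a0=0.1386·20.630=2.859; a1=1.626 < 2.859 ≤ a1+a2=12.570 → R2 fires; Q=7 Z=3 B=5
Draw 7: a1=1.897, a2=9.576, a3=6.045, a0=17.518; τ=−ln(0.4905)/17.518=0.041 → t=0.457; u2·a0=0.5015·17.518=8.785; a1=1.897 < 8.785 ≤ a1+a2=11.473 → R2 fires; Q=8 Z=2 B=5
Draw 8: a1=2.168, a2=7.296, a3=4.030, a0=13.494; τ=−ln(0.2044)/13.494=0.118 → t=0.574 > T=0.55: stop.
At T=0.55: Q=8 Z=2 B=5; the largest is Q.

Dominant species at T: Q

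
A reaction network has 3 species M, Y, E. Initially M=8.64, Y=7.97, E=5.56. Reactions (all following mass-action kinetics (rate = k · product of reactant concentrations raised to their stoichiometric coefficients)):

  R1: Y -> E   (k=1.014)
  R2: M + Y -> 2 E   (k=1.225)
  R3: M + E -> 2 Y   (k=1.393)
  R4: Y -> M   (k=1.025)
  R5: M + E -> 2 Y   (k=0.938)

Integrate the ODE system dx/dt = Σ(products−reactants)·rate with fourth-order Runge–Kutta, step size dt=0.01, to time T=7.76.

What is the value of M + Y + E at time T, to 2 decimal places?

Value at T = 22.17

Check how each reaction changes W = M + Y + E (weight of products minus weight of reactants):
R1: Y -> E: (1·1) − (1·1) = 1 − 1 = 0
R2: M + Y -> 2 E: (1·2) − (1·1 + 1·1) = 2 − 2 = 0
R3: M + E -> 2 Y: (1·2) − (1·1 + 1·1) = 2 − 2 = 0
R4: Y -> M: (1·1) − (1·1) = 1 − 1 = 0
R5: M + E -> 2 Y: (1·2) − (1·1 + 1·1) = 2 − 2 = 0
Every reaction leaves W unchanged, so W is conserved and no simulation is needed: W(T) = W(0) = 8.64 + 7.97 + 5.56 = 22.17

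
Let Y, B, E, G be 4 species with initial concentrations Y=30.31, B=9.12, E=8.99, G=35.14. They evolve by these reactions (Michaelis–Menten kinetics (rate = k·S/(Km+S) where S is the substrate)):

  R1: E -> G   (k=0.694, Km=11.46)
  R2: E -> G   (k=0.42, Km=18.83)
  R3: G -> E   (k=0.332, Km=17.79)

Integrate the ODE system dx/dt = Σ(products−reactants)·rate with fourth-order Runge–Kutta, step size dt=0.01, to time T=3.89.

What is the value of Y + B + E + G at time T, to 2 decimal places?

Check how each reaction changes W = Y + B + E + G (weight of products minus weight of reactants):
R1: E -> G: (1·1) − (1·1) = 1 − 1 = 0
R2: E -> G: (1·1) − (1·1) = 1 − 1 = 0
R3: G -> E: (1·1) − (1·1) = 1 − 1 = 0
Every reaction leaves W unchanged, so W is conserved and no simulation is needed: W(T) = W(0) = 30.31 + 9.12 + 8.99 + 35.14 = 83.56

Value at T = 83.56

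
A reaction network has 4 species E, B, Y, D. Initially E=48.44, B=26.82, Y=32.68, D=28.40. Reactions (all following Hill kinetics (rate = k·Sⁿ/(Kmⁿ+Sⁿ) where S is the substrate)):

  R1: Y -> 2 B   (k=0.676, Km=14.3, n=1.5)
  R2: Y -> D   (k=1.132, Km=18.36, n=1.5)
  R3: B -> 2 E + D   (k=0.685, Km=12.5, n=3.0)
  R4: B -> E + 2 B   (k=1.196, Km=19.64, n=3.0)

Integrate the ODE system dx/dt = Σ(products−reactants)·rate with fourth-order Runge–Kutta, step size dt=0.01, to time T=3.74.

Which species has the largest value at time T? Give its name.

RK4 with dt=0.01: 374 steps to T=3.74. Trajectory (selected grid times):
t=0.00: E=48.44 B=26.82 Y=32.68 D=28.40
t=0.42: E=49.33 B=27.36 Y=32.13 D=29.00
t=0.83: E=50.20 B=27.89 Y=31.59 D=29.58
t=1.25: E=51.11 B=28.44 Y=31.05 D=30.17
t=1.66: E=52.00 B=28.97 Y=30.52 D=30.75
t=2.08: E=52.92 B=29.52 Y=29.98 D=31.33
t=2.49: E=53.82 B=30.05 Y=29.46 D=31.91
t=2.91: E=54.75 B=30.60 Y=28.93 D=32.49
t=3.32: E=55.67 B=31.14 Y=28.42 D=33.06
t=3.74: E=56.61 B=31.69 Y=27.90 D=33.65
At T=3.74: E=56.61 B=31.69 Y=27.90 D=33.65; the largest is E.

Dominant species at T: E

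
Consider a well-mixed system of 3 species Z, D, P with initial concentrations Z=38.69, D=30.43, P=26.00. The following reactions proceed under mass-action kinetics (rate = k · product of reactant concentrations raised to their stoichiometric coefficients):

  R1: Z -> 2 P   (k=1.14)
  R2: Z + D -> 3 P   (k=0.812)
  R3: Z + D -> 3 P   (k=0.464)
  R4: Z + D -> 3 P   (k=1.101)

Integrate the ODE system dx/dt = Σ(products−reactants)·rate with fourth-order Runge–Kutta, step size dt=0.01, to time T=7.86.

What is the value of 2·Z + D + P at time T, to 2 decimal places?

Value at T = 133.81

Check how each reaction changes W = 2·Z + D + P (weight of products minus weight of reactants):
R1: Z -> 2 P: (1·2) − (2·1) = 2 − 2 = 0
R2: Z + D -> 3 P: (1·3) − (2·1 + 1·1) = 3 − 3 = 0
R3: Z + D -> 3 P: (1·3) − (2·1 + 1·1) = 3 − 3 = 0
R4: Z + D -> 3 P: (1·3) − (2·1 + 1·1) = 3 − 3 = 0
Every reaction leaves W unchanged, so W is conserved and no simulation is needed: W(T) = W(0) = 2·38.69 + 30.43 + 26.00 = 133.81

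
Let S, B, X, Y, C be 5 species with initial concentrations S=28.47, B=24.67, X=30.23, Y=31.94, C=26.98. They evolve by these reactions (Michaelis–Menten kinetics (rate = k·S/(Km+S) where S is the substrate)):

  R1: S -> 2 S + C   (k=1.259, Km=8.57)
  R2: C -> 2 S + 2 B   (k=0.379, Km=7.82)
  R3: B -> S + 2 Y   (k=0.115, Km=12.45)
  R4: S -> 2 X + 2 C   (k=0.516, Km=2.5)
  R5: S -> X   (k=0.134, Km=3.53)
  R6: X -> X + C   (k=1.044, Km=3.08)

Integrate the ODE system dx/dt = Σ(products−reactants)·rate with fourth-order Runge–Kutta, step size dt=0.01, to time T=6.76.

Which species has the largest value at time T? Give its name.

RK4 with dt=0.01: 676 steps to T=6.76. Trajectory (selected grid times):
t=0.00: S=28.47 B=24.67 X=30.23 Y=31.94 C=26.98
t=0.75: S=29.25 B=25.06 X=31.03 Y=32.05 C=28.91
t=1.50: S=30.05 B=25.45 X=31.84 Y=32.17 C=30.84
t=2.25: S=30.85 B=25.85 X=32.64 Y=32.29 C=32.78
t=3.00: S=31.66 B=26.25 X=33.45 Y=32.40 C=34.73
t=3.76: S=32.50 B=26.66 X=34.27 Y=32.52 C=36.70
t=4.51: S=33.32 B=27.08 X=35.08 Y=32.64 C=38.65
t=5.26: S=34.16 B=27.49 X=35.89 Y=32.76 C=40.61
t=6.01: S=35.00 B=27.91 X=36.70 Y=32.88 C=42.57
t=6.76: S=35.85 B=28.33 X=37.52 Y=33.00 C=44.53
At T=6.76: S=35.85 B=28.33 X=37.52 Y=33.00 C=44.53; the largest is C.

Dominant species at T: C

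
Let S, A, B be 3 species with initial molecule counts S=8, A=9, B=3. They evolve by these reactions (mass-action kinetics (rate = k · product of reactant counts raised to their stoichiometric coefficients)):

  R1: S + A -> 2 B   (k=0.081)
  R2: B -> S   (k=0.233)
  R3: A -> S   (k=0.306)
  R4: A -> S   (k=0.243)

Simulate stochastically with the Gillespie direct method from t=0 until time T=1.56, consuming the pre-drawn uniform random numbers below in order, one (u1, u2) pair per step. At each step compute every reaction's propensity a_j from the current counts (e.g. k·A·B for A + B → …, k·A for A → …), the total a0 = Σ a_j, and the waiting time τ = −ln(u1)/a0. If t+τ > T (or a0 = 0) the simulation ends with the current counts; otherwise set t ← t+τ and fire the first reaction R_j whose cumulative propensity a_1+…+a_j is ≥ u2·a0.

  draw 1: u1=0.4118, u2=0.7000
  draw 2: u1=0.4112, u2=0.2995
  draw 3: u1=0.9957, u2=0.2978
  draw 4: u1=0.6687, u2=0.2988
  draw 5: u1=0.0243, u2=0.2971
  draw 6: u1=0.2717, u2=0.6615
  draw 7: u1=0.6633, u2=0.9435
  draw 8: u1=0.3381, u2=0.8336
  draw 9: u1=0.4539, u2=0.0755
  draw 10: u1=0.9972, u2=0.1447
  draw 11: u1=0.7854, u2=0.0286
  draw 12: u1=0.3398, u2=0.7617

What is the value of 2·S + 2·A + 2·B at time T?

Value at T = 40

Check how each reaction changes W = 2·S + 2·A + 2·B (weight of products minus weight of reactants):
R1: S + A -> 2 B: (2·2) − (2·1 + 2·1) = 4 − 4 = 0
R2: B -> S: (2·1) − (2·1) = 2 − 2 = 0
R3: A -> S: (2·1) − (2·1) = 2 − 2 = 0
R4: A -> S: (2·1) − (2·1) = 2 − 2 = 0
Every reaction leaves W unchanged, so W is conserved and no simulation is needed: W(T) = W(0) = 2·8 + 2·9 + 2·3 = 40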